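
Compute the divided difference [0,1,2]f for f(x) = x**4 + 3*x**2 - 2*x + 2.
10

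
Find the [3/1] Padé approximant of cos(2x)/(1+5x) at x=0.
(2*x**3/15 - 140*x**2/69 + 2*x/345 + 1)/(1727*x/345 + 1)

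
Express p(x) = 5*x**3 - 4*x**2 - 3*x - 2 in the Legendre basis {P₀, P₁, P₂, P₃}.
(-10/3)P₀ + (-8/3)P₂ + (2)P₃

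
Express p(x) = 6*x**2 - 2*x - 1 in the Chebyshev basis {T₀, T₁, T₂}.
(2)T₀ + (-2)T₁ + (3)T₂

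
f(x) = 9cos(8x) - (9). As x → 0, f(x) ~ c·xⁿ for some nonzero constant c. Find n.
2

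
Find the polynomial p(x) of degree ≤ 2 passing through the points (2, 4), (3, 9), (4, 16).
x**2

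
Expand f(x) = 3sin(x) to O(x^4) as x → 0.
3*x - x**3/2 + O(x**4)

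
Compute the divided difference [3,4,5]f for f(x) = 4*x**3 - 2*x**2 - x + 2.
46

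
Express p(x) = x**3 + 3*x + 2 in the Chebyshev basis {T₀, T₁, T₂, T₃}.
(2)T₀ + (15/4)T₁ + (1/4)T₃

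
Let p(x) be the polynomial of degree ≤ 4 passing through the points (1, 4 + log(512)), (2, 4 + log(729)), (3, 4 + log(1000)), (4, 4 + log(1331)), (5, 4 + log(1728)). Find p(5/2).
4 + log(450*11**(17/32)*2**(115/128)*3**(113/128)*5**(7/64)/11)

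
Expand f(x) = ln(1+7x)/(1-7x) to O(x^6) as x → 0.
7*x + 49*x**2/2 + 1715*x**3/6 + 16807*x**4/12 + 789929*x**5/60 + O(x**6)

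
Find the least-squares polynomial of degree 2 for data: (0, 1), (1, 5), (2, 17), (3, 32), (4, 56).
33/35 + (99/70)x + (43/14)x²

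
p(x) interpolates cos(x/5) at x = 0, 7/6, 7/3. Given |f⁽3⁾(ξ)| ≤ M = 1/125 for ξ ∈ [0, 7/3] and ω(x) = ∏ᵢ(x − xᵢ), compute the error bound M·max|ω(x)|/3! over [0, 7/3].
343*sqrt(3)/729000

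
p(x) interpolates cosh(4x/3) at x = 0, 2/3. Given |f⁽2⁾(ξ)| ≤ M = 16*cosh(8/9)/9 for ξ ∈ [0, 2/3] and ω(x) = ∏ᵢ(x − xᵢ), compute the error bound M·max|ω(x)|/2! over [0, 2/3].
8*cosh(8/9)/81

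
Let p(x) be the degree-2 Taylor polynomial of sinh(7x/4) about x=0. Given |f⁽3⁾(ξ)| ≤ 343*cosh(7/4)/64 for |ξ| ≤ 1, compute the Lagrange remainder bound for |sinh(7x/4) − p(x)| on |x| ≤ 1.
343*cosh(7/4)/384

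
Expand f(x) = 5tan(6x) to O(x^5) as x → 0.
30*x + 360*x**3 + O(x**5)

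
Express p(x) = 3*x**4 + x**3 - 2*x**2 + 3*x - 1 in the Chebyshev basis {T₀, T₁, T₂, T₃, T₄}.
(-7/8)T₀ + (15/4)T₁ + (1/2)T₂ + (1/4)T₃ + (3/8)T₄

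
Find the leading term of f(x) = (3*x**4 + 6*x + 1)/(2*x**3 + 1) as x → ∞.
3*x/2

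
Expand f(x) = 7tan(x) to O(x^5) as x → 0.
7*x + 7*x**3/3 + O(x**5)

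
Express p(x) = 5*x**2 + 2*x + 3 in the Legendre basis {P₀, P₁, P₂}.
(14/3)P₀ + (2)P₁ + (10/3)P₂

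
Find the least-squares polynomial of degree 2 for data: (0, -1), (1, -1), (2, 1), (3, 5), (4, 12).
-32/35 + (-48/35)x + (8/7)x²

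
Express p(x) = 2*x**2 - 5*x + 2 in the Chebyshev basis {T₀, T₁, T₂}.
(3)T₀ + (-5)T₁ + T₂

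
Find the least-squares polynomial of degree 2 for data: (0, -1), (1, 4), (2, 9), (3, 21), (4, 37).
-16/35 + (71/70)x + (29/14)x²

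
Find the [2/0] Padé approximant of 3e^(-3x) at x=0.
27*x**2/2 - 9*x + 3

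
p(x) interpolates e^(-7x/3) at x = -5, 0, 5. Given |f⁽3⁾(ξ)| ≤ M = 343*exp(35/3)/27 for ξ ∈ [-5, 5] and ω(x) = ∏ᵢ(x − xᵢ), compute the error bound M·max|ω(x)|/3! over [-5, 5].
42875*sqrt(3)*exp(35/3)/729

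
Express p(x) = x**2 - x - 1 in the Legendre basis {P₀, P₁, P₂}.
(-2/3)P₀ - P₁ + (2/3)P₂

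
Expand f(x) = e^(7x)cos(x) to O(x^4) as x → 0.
1 + 7*x + 24*x**2 + 161*x**3/3 + O(x**4)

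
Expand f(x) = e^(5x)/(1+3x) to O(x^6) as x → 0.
1 + 2*x + 13*x**2/2 + 4*x**3/3 + 529*x**4/24 - 481*x**5/12 + O(x**6)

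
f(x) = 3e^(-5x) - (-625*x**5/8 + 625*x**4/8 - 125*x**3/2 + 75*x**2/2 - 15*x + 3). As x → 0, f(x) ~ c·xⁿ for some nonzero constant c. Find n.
6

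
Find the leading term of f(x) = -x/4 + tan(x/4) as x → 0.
x**3/192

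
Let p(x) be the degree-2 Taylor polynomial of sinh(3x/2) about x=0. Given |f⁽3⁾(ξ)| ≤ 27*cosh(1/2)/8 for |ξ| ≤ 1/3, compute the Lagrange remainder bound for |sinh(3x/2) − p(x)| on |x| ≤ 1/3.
cosh(1/2)/48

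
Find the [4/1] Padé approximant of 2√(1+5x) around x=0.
(375*x**4/64 - 25*x**3/4 + 45*x**2/4 + 12*x + 2)/(7*x/2 + 1)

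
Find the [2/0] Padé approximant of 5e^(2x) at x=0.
10*x**2 + 10*x + 5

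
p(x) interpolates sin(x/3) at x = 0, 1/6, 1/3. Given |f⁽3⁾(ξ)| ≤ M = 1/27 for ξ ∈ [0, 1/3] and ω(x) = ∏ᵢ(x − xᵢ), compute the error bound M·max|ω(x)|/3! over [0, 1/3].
sqrt(3)/157464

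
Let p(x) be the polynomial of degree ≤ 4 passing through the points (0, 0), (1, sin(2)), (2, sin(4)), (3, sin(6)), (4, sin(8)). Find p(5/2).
45*sin(4)/64 - 5*sin(2)/32 + 15*sin(6)/32 - 5*sin(8)/128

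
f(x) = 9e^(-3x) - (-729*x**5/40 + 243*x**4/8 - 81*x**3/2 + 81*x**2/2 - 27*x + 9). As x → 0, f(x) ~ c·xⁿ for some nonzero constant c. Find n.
6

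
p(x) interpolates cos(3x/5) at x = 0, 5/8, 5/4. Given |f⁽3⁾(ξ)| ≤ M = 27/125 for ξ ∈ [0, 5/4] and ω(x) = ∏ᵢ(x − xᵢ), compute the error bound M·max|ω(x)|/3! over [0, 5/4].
sqrt(3)/512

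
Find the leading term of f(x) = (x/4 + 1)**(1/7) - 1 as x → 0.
x/28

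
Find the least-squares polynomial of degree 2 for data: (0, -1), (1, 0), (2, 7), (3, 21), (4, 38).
-43/35 + (-87/70)x + (39/14)x²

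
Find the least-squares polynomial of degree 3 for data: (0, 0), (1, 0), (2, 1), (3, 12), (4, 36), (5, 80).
1/9 + (31/189)x + (-104/63)x² + (26/27)x³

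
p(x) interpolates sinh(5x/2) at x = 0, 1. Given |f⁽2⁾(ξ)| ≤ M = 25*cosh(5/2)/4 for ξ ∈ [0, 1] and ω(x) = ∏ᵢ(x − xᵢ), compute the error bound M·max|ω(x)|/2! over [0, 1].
25*cosh(5/2)/32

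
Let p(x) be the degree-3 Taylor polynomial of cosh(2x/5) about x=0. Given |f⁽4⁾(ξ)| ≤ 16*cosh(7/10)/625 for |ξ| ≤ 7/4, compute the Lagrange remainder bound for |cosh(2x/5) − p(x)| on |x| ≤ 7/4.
2401*cosh(7/10)/240000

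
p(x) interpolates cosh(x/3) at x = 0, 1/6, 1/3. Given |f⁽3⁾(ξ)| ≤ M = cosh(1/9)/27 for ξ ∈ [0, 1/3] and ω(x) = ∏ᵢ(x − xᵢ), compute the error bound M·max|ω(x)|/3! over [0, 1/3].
sqrt(3)*cosh(1/9)/157464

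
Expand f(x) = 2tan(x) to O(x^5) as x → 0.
2*x + 2*x**3/3 + O(x**5)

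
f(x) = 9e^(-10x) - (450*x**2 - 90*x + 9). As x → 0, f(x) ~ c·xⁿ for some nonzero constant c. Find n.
3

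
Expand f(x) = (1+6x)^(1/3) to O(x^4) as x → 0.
1 + 2*x - 4*x**2 + 40*x**3/3 + O(x**4)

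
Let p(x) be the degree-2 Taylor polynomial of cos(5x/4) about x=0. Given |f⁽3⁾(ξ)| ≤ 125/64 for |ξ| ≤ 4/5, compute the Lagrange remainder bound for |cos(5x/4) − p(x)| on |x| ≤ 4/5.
1/6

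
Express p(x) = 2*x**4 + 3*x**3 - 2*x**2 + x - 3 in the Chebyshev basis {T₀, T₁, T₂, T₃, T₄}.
(-13/4)T₀ + (13/4)T₁ + (3/4)T₃ + (1/4)T₄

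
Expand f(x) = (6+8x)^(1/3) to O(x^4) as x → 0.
6**(1/3) + 4*6**(1/3)*x/9 - 16*6**(1/3)*x**2/81 + 320*6**(1/3)*x**3/2187 + O(x**4)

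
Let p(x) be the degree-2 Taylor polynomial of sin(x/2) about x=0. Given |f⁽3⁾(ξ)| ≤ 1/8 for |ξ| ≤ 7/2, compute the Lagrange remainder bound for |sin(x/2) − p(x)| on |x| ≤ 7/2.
343/384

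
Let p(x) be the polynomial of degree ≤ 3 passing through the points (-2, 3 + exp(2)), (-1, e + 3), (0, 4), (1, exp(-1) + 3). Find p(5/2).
(e*(-35*exp(2) - 141 + 135*e) + 105)*exp(-1)/16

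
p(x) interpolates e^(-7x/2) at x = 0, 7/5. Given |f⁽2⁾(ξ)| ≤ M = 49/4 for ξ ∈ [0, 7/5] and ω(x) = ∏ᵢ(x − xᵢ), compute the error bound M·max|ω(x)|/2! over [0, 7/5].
2401/800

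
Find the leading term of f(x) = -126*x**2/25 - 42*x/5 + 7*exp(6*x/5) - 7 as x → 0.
252*x**3/125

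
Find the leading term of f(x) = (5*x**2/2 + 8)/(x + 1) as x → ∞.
5*x/2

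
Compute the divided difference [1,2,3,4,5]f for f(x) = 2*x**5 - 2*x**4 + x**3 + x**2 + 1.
28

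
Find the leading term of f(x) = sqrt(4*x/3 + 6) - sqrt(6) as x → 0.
sqrt(6)*x/9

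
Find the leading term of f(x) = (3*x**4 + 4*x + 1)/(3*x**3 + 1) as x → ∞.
x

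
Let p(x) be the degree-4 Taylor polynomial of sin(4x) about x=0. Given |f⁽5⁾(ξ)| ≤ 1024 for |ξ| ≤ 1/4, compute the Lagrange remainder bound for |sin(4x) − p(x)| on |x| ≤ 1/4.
1/120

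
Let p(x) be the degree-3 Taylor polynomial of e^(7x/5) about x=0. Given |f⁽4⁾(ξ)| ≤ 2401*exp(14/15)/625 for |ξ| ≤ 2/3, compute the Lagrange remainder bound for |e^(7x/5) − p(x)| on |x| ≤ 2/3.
4802*exp(14/15)/151875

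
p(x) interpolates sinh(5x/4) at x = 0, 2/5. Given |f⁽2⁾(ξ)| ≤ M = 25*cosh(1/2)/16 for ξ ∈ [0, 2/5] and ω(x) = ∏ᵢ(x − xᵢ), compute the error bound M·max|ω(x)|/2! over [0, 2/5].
cosh(1/2)/32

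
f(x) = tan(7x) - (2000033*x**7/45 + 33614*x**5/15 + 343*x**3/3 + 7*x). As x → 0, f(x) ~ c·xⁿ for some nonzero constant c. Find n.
9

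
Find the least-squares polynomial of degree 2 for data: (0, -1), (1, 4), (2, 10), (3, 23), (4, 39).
-23/35 + (113/70)x + (29/14)x²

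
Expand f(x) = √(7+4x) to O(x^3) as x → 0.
sqrt(7) + 2*sqrt(7)*x/7 - 2*sqrt(7)*x**2/49 + O(x**3)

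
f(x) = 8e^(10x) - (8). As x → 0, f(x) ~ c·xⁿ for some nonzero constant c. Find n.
1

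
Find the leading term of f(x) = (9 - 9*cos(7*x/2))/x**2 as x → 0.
441/8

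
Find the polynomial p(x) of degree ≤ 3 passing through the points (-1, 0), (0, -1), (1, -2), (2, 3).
x**3 - 2*x - 1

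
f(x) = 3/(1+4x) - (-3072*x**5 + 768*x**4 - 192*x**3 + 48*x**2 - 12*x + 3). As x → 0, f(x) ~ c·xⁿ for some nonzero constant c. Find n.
6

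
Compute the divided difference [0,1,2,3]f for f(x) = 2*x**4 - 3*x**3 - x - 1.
9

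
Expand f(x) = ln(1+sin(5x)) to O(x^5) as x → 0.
5*x - 25*x**2/2 + 125*x**3/6 - 625*x**4/12 + O(x**5)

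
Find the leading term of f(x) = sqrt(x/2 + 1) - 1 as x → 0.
x/4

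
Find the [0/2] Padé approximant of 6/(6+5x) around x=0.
1/(5*x/6 + 1)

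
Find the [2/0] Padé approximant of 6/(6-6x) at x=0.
x**2 + x + 1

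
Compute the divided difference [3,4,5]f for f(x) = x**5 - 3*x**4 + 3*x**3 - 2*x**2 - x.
403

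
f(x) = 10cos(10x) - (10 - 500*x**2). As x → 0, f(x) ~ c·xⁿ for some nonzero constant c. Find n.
4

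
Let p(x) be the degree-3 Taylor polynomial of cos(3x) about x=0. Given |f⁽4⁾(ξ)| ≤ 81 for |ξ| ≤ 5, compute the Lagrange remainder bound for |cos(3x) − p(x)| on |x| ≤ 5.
16875/8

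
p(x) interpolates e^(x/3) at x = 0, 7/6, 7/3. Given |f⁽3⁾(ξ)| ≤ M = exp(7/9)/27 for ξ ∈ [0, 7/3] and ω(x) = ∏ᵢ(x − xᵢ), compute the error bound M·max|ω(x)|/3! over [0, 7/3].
343*sqrt(3)*exp(7/9)/157464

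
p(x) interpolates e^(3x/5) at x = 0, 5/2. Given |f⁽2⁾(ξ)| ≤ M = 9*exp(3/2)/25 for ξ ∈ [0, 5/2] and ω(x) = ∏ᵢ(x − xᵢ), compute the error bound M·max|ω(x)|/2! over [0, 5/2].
9*exp(3/2)/32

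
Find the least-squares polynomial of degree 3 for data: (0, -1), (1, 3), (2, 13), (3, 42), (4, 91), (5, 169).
-7/9 + (125/189)x + (151/126)x² + (59/54)x³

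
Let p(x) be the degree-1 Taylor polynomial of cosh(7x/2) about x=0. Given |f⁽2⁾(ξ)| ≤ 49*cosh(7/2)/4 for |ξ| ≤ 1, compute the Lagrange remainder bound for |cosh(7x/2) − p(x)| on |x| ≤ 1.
49*cosh(7/2)/8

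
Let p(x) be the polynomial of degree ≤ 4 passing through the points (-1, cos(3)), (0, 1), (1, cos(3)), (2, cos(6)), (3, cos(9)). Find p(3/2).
93*cos(3)/128 - 5/32 - 5*cos(9)/128 + 15*cos(6)/32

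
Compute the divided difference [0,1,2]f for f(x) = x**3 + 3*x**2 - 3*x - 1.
6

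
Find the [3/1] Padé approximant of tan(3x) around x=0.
9*x**3 + 3*x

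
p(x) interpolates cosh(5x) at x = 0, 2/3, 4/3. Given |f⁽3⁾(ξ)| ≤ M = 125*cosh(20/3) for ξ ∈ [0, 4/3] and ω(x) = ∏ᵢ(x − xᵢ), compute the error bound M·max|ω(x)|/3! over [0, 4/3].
1000*sqrt(3)*cosh(20/3)/729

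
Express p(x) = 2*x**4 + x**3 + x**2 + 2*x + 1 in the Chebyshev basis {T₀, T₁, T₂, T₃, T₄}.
(9/4)T₀ + (11/4)T₁ + (3/2)T₂ + (1/4)T₃ + (1/4)T₄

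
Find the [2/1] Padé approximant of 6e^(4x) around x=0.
(16*x**2 + 16*x + 6)/(1 - 4*x/3)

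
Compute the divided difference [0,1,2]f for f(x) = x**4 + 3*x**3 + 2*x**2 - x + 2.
18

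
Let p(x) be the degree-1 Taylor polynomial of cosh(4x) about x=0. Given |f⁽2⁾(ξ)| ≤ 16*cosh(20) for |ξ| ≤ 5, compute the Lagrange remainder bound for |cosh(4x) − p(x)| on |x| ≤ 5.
200*cosh(20)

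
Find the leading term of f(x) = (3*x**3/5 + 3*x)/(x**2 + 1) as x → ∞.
3*x/5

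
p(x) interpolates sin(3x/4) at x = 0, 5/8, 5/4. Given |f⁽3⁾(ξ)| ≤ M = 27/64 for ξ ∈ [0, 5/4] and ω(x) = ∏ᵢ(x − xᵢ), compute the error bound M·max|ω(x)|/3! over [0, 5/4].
125*sqrt(3)/32768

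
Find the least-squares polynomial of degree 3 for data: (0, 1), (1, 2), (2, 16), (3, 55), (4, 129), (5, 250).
64/63 + (-389/189)x + (10/9)x² + (50/27)x³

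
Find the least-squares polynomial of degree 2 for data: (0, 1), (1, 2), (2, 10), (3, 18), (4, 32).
5/7 + (13/35)x + (13/7)x²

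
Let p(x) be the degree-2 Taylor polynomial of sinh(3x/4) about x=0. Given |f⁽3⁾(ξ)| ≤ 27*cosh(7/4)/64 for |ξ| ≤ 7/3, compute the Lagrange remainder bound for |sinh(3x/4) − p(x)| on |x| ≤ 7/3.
343*cosh(7/4)/384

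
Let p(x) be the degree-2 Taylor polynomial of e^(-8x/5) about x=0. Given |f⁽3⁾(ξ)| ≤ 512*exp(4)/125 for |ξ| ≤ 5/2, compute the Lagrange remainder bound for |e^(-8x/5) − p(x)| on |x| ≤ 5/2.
32*exp(4)/3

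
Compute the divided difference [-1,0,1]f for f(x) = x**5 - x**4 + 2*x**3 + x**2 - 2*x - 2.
0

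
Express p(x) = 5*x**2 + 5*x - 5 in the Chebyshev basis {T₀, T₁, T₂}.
(-5/2)T₀ + (5)T₁ + (5/2)T₂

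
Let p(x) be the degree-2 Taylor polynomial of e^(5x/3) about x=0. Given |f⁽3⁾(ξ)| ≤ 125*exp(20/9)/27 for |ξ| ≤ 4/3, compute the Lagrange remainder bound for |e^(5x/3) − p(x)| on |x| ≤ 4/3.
4000*exp(20/9)/2187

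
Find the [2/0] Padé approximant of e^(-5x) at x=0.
25*x**2/2 - 5*x + 1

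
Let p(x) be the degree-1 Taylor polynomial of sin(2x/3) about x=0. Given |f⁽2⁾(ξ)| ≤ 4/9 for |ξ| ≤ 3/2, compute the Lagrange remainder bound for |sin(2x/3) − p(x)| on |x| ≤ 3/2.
1/2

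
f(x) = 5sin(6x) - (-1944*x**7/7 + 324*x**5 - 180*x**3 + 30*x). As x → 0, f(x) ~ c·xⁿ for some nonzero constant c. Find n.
9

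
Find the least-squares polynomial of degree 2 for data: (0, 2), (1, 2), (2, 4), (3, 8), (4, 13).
67/35 + (-22/35)x + (6/7)x²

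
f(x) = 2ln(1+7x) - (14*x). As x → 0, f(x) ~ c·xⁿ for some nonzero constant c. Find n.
2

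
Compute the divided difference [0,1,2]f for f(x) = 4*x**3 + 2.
12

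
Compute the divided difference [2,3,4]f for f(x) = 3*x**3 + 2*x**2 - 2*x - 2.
29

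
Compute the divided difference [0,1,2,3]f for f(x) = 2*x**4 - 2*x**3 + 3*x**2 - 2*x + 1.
10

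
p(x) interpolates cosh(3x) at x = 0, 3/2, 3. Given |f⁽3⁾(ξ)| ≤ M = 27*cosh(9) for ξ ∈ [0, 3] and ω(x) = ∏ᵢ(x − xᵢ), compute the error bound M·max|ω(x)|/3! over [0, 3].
27*sqrt(3)*cosh(9)/8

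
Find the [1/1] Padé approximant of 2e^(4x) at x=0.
(4*x + 2)/(1 - 2*x)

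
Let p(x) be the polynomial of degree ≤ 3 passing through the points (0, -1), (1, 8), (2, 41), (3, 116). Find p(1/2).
13/8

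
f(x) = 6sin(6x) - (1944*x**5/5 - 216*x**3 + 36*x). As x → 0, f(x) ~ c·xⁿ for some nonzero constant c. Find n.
7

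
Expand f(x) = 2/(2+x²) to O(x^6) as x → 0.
1 - x**2/2 + x**4/4 + O(x**6)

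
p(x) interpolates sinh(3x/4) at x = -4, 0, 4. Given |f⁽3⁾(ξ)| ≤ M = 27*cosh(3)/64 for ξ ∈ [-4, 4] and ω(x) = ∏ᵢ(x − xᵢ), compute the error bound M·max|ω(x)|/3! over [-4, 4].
sqrt(3)*cosh(3)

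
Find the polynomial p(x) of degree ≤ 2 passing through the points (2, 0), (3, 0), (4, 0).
0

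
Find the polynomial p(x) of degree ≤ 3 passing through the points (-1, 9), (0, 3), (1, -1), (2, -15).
-2*x**3 + x**2 - 3*x + 3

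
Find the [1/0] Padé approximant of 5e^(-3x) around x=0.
5 - 15*x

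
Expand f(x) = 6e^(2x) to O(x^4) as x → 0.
6 + 12*x + 12*x**2 + 8*x**3 + O(x**4)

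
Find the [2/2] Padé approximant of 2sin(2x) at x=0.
4*x/(2*x**2/3 + 1)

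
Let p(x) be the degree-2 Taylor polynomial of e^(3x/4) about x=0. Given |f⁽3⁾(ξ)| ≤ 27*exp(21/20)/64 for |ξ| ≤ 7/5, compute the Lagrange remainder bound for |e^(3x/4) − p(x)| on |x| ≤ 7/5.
3087*exp(21/20)/16000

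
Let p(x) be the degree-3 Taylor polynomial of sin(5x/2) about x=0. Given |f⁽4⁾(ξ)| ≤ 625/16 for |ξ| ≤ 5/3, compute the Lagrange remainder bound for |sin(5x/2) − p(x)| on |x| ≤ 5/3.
390625/31104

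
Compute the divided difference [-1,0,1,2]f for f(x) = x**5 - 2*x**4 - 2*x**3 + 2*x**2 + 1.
-1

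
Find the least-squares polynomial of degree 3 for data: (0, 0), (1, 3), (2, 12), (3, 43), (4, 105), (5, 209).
3/14 + (145/84)x + (-11/7)x² + (23/12)x³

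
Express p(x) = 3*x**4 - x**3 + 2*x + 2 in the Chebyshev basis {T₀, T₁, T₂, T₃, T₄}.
(25/8)T₀ + (5/4)T₁ + (3/2)T₂ + (-1/4)T₃ + (3/8)T₄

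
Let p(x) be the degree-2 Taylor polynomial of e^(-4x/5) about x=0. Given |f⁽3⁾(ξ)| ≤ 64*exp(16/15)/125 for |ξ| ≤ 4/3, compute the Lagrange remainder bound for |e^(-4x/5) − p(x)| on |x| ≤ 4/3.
2048*exp(16/15)/10125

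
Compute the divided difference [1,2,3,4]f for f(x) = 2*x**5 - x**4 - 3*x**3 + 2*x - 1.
117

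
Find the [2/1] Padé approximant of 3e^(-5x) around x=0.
(25*x**2/2 - 10*x + 3)/(5*x/3 + 1)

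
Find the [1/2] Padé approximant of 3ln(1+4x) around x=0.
12*x/(-4*x**2/3 + 2*x + 1)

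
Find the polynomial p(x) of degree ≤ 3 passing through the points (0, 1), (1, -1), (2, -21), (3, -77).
-3*x**3 + x + 1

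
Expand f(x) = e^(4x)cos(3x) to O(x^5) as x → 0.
1 + 4*x + 7*x**2/2 - 22*x**3/3 - 527*x**4/24 + O(x**5)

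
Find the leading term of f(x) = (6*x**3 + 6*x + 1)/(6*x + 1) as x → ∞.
x**2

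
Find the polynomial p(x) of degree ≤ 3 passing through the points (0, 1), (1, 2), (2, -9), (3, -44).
-2*x**3 + 3*x + 1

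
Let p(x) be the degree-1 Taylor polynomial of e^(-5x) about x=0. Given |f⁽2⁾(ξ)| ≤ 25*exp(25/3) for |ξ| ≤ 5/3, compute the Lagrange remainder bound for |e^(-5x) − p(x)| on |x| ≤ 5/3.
625*exp(25/3)/18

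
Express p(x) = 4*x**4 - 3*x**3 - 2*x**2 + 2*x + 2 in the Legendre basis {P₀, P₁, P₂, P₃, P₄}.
(32/15)P₀ + (1/5)P₁ + (20/21)P₂ + (-6/5)P₃ + (32/35)P₄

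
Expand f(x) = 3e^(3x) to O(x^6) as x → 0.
3 + 9*x + 27*x**2/2 + 27*x**3/2 + 81*x**4/8 + 243*x**5/40 + O(x**6)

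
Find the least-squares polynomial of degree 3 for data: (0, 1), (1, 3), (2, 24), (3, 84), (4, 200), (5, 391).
19/18 + (-1513/756)x + (85/126)x² + (331/108)x³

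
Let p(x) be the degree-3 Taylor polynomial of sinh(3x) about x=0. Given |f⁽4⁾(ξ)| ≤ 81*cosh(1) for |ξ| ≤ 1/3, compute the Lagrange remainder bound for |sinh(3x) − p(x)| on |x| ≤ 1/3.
cosh(1)/24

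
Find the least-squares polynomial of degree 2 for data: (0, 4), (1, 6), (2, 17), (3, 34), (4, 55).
122/35 + (3/7)x + (22/7)x²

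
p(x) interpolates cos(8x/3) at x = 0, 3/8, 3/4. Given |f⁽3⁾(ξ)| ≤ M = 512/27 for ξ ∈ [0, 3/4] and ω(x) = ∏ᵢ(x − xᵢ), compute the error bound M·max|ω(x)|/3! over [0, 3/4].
sqrt(3)/27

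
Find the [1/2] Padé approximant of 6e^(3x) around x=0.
(6*x + 6)/(3*x**2/2 - 2*x + 1)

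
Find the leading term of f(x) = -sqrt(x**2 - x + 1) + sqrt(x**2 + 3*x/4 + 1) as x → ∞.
7/8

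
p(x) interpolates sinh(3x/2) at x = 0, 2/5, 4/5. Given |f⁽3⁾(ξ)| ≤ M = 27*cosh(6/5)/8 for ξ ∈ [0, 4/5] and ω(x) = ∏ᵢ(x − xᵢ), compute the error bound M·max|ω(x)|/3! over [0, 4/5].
sqrt(3)*cosh(6/5)/125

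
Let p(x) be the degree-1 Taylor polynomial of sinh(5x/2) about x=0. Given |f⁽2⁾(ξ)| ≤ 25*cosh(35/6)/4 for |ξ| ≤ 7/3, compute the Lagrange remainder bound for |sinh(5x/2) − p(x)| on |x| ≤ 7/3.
1225*cosh(35/6)/72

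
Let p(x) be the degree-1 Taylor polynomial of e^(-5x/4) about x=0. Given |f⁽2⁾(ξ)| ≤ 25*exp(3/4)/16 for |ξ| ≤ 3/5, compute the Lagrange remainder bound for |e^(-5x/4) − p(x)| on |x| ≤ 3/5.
9*exp(3/4)/32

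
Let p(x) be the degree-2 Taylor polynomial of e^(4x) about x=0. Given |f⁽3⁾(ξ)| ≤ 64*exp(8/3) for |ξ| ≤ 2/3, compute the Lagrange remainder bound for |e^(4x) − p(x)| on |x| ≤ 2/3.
256*exp(8/3)/81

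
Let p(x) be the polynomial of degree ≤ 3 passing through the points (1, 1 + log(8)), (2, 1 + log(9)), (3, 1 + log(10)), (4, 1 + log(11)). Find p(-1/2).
1 + log(104857600000000*11**(13/16)*2**(1/8)*3**(3/8)*5**(7/16)/375913713056211)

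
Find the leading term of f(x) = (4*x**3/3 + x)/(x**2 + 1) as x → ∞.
4*x/3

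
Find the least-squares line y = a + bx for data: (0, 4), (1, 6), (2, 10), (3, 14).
a = 17/5, b = 17/5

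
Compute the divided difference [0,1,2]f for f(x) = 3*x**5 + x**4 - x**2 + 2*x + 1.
51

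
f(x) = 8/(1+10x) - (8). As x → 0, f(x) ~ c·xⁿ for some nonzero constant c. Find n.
1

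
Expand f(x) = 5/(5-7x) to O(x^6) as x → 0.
1 + 7*x/5 + 49*x**2/25 + 343*x**3/125 + 2401*x**4/625 + 16807*x**5/3125 + O(x**6)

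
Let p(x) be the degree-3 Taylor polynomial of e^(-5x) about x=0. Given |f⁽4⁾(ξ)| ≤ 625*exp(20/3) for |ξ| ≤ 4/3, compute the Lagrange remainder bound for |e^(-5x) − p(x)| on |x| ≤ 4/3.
20000*exp(20/3)/243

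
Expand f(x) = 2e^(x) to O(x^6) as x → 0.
2 + 2*x + x**2 + x**3/3 + x**4/12 + x**5/60 + O(x**6)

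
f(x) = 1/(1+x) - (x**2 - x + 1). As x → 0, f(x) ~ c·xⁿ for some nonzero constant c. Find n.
3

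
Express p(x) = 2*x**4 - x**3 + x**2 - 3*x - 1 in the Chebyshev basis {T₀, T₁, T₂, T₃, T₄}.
(1/4)T₀ + (-15/4)T₁ + (3/2)T₂ + (-1/4)T₃ + (1/4)T₄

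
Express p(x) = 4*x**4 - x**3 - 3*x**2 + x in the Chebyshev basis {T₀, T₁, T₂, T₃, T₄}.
(1/4)T₁ + (1/2)T₂ + (-1/4)T₃ + (1/2)T₄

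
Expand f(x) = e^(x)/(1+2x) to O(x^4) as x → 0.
1 - x + 5*x**2/2 - 29*x**3/6 + O(x**4)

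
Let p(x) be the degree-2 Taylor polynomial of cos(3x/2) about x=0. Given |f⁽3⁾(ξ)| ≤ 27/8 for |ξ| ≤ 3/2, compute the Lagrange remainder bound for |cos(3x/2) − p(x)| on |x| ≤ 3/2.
243/128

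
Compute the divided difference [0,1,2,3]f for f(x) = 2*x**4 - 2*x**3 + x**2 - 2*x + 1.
10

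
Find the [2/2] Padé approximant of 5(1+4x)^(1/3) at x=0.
(560*x**2/27 + 70*x/3 + 5)/(40*x**2/27 + 10*x/3 + 1)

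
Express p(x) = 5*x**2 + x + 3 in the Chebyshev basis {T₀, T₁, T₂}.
(11/2)T₀ + T₁ + (5/2)T₂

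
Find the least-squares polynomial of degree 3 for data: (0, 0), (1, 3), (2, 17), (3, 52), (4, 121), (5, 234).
-1/42 + (421/252)x + (-5/12)x² + (17/9)x³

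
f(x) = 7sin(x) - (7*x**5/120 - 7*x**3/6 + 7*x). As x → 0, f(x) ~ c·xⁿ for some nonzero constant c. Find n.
7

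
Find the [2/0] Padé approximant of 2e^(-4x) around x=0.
16*x**2 - 8*x + 2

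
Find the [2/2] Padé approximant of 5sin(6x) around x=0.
30*x/(6*x**2 + 1)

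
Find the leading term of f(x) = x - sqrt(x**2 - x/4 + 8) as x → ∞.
1/8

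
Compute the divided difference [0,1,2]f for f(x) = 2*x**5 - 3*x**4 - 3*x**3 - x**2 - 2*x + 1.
-1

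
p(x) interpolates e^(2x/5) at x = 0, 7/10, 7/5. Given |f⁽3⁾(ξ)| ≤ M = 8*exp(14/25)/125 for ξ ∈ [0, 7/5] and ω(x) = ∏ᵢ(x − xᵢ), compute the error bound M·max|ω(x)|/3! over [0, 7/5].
343*sqrt(3)*exp(14/25)/421875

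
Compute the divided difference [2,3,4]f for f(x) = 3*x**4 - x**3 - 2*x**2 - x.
154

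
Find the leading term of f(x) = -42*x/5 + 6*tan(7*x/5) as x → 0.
686*x**3/125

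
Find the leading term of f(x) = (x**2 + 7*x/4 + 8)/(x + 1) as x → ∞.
x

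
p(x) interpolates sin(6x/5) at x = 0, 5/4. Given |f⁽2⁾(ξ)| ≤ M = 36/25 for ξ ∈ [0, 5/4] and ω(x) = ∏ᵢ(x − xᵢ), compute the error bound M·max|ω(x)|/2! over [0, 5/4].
9/32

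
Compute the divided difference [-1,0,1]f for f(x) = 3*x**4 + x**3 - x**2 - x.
2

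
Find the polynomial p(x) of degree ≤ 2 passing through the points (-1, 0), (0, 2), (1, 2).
-x**2 + x + 2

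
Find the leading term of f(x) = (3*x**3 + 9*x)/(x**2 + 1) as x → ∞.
3*x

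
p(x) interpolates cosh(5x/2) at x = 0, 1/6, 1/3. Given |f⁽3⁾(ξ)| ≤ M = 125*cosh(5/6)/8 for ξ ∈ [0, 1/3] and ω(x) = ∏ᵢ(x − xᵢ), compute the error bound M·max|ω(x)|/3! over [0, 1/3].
125*sqrt(3)*cosh(5/6)/46656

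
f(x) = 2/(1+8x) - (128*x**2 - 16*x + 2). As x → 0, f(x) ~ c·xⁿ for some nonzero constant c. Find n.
3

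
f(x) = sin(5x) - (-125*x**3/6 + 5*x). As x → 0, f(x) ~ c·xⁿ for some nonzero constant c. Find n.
5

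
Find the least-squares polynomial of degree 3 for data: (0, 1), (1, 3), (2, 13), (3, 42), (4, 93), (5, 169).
83/63 + (-607/189)x + (379/126)x² + (47/54)x³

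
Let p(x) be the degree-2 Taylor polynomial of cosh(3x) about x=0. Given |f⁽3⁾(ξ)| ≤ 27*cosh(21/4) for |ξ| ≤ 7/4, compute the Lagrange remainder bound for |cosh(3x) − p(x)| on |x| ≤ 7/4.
3087*cosh(21/4)/128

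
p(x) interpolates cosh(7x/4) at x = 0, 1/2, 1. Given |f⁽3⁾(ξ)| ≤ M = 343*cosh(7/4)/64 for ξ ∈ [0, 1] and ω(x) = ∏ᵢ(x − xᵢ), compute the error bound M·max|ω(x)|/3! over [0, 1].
343*sqrt(3)*cosh(7/4)/13824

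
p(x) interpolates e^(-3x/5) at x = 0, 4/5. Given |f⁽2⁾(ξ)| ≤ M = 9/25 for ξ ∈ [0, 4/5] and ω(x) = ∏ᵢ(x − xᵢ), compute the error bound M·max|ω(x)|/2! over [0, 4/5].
18/625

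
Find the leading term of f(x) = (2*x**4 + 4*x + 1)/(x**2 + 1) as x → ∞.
2*x**2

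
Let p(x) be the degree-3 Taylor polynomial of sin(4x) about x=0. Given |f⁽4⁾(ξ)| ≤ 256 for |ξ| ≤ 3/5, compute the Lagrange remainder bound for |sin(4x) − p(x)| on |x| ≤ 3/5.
864/625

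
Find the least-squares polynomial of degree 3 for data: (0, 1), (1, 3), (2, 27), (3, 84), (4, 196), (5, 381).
29/42 + (13/252)x + (1/3)x² + (107/36)x³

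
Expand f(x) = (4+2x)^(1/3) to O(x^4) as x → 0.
2**(2/3) + 2**(2/3)*x/6 - 2**(2/3)*x**2/36 + 5*2**(2/3)*x**3/648 + O(x**4)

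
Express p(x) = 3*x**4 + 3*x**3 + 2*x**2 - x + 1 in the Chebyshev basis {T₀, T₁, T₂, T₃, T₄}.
(25/8)T₀ + (5/4)T₁ + (5/2)T₂ + (3/4)T₃ + (3/8)T₄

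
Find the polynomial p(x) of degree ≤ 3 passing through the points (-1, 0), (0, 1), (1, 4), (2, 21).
2*x**3 + x**2 + 1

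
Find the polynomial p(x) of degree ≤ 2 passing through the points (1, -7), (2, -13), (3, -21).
-x**2 - 3*x - 3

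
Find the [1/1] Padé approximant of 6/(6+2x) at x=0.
1/(x/3 + 1)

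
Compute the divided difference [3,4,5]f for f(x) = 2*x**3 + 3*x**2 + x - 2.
27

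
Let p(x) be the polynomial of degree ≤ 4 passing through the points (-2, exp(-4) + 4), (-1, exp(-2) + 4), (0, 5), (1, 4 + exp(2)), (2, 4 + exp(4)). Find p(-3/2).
(35 + 140*exp(2) + (-5*exp(4) + 28*exp(2) + 442)*exp(4))*exp(-4)/128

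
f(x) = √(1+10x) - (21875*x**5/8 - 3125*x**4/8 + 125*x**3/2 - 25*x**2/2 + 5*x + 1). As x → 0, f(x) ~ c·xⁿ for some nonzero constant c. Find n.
6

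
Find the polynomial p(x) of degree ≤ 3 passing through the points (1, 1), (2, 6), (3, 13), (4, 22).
x**2 + 2*x - 2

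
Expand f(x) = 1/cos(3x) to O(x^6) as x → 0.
1 + 9*x**2/2 + 135*x**4/8 + O(x**6)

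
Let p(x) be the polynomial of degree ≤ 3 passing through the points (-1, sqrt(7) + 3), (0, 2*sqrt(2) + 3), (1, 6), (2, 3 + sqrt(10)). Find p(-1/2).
sqrt(10)/16 + 5*sqrt(7)/16 + 33/16 + 15*sqrt(2)/8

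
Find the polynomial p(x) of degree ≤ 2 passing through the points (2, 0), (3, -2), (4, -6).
-x**2 + 3*x - 2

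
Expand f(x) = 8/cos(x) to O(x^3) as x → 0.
8 + 4*x**2 + O(x**3)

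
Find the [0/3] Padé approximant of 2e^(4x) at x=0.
2/(-32*x**3/3 + 8*x**2 - 4*x + 1)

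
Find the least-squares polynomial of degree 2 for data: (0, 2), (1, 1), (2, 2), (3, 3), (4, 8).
74/35 + (-71/35)x + (6/7)x²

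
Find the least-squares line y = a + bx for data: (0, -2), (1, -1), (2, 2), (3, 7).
a = -3, b = 3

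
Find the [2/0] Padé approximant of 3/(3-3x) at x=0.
x**2 + x + 1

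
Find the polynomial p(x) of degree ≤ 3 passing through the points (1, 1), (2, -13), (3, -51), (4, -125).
3 - 2*x**3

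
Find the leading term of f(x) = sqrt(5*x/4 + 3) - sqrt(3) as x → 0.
5*sqrt(3)*x/24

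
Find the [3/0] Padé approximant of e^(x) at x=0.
x**3/6 + x**2/2 + x + 1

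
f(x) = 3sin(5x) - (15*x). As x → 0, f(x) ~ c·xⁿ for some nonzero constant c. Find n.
3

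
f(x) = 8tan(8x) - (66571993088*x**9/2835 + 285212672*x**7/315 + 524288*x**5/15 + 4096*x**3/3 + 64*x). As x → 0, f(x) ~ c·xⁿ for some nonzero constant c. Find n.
11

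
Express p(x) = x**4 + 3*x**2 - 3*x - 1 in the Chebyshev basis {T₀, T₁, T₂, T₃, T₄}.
(7/8)T₀ + (-3)T₁ + (2)T₂ + (1/8)T₄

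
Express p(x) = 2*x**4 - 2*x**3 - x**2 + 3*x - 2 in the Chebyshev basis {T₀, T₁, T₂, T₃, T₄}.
(-7/4)T₀ + (3/2)T₁ + (1/2)T₂ + (-1/2)T₃ + (1/4)T₄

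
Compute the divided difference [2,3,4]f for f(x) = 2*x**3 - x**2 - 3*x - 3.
17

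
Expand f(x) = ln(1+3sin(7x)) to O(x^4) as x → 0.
21*x - 441*x**2/2 + 5831*x**3/2 + O(x**4)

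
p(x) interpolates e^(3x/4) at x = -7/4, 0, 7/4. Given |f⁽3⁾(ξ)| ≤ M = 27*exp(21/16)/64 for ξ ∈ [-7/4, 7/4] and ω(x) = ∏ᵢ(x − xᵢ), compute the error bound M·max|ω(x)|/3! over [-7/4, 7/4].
343*sqrt(3)*exp(21/16)/4096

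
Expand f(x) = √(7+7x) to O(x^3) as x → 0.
sqrt(7) + sqrt(7)*x/2 - sqrt(7)*x**2/8 + O(x**3)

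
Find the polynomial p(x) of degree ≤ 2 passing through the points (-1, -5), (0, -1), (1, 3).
4*x - 1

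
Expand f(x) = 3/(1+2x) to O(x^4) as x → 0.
3 - 6*x + 12*x**2 - 24*x**3 + O(x**4)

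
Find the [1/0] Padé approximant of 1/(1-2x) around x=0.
2*x + 1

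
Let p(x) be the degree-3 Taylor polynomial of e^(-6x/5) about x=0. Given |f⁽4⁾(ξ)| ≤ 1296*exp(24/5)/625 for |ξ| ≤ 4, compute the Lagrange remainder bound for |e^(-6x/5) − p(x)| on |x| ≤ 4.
13824*exp(24/5)/625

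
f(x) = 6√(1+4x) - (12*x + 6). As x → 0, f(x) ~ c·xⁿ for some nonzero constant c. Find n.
2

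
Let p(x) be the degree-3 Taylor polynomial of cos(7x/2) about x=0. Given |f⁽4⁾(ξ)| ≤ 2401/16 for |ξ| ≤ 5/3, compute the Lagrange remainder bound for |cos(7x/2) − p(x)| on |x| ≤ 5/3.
1500625/31104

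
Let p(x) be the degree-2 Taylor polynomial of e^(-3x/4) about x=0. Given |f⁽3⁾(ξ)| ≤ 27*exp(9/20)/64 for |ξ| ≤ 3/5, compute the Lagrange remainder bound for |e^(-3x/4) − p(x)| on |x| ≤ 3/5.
243*exp(9/20)/16000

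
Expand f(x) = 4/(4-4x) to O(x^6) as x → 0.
1 + x + x**2 + x**3 + x**4 + x**5 + O(x**6)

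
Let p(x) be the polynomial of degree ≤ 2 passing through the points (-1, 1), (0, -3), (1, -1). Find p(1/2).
-11/4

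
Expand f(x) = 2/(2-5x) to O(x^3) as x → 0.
1 + 5*x/2 + 25*x**2/4 + O(x**3)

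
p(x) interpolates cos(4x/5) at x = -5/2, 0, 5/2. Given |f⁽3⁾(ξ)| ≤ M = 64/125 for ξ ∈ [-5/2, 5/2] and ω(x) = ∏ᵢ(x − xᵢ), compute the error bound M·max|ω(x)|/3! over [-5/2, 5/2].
8*sqrt(3)/27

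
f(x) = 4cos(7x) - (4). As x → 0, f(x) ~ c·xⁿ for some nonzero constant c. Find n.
2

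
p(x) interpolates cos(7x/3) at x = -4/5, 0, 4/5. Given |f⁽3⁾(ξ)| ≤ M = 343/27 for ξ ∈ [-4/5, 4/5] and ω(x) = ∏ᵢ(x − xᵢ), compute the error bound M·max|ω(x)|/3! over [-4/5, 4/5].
21952*sqrt(3)/91125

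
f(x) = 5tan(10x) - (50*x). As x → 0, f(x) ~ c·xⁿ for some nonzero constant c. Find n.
3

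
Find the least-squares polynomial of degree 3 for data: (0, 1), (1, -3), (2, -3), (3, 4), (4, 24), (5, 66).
11/14 + (-61/28)x + (-55/28)x² + x³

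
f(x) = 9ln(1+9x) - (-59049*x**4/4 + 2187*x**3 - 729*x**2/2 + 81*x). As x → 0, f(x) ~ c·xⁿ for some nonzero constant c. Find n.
5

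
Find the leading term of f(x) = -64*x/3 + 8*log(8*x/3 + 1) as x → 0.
-256*x**2/9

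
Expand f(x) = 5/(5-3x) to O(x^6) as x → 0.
1 + 3*x/5 + 9*x**2/25 + 27*x**3/125 + 81*x**4/625 + 243*x**5/3125 + O(x**6)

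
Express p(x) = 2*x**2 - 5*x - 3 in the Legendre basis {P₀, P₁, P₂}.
(-7/3)P₀ + (-5)P₁ + (4/3)P₂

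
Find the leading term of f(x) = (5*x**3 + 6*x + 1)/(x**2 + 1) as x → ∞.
5*x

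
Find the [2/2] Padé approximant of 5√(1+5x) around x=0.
(625*x**2/16 + 125*x/4 + 5)/(25*x**2/16 + 15*x/4 + 1)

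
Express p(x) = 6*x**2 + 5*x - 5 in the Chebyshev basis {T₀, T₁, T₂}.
(-2)T₀ + (5)T₁ + (3)T₂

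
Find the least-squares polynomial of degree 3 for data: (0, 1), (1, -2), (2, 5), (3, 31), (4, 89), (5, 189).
59/63 + (-1343/378)x + (-247/252)x² + (199/108)x³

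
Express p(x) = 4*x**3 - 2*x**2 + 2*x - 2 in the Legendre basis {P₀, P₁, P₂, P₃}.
(-8/3)P₀ + (22/5)P₁ + (-4/3)P₂ + (8/5)P₃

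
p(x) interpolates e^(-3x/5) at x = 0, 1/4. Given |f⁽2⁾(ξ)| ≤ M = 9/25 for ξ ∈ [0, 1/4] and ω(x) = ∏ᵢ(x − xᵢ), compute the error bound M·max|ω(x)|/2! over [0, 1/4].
9/3200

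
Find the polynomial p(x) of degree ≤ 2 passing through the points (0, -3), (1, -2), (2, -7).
-3*x**2 + 4*x - 3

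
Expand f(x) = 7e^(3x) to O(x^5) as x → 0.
7 + 21*x + 63*x**2/2 + 63*x**3/2 + 189*x**4/8 + O(x**5)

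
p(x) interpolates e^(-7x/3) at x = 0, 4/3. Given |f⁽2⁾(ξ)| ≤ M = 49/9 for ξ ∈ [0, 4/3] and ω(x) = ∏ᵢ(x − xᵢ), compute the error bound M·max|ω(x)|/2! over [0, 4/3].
98/81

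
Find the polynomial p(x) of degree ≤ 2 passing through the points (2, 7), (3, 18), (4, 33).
2*x**2 + x - 3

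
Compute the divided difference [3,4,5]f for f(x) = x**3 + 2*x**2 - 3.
14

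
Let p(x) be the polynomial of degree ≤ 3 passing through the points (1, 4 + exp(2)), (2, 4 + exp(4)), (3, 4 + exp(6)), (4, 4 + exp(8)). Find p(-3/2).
-105*exp(8)/16 - 495*exp(4)/16 + 4 + 231*exp(2)/16 + 385*exp(6)/16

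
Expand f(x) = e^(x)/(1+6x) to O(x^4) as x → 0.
1 - 5*x + 61*x**2/2 - 1097*x**3/6 + O(x**4)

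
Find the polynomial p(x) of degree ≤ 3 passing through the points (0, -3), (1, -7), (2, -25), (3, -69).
-2*x**3 - x**2 - x - 3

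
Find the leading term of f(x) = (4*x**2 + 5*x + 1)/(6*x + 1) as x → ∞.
2*x/3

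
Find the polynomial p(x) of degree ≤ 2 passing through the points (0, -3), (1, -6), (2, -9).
-3*x - 3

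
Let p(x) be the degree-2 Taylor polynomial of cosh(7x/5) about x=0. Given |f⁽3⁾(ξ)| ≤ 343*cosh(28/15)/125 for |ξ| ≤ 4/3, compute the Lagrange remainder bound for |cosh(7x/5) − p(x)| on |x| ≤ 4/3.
10976*cosh(28/15)/10125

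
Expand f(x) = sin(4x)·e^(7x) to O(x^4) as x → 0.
4*x + 28*x**2 + 262*x**3/3 + O(x**4)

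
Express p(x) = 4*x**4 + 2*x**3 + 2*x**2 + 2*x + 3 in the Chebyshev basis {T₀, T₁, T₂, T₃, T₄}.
(11/2)T₀ + (7/2)T₁ + (3)T₂ + (1/2)T₃ + (1/2)T₄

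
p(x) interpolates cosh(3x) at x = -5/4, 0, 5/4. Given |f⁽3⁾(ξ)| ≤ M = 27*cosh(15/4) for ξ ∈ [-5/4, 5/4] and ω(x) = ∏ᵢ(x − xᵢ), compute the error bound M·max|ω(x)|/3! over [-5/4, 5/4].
125*sqrt(3)*cosh(15/4)/64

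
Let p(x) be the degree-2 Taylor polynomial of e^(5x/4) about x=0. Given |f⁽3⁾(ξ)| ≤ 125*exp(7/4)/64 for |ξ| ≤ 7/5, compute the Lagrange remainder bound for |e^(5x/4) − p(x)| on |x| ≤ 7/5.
343*exp(7/4)/384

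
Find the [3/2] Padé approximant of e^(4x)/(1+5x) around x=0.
(4556*x**3/1515 + 2082*x**2/505 + 3069*x/1010 + 1)/(-4887*x**2/1010 + 4079*x/1010 + 1)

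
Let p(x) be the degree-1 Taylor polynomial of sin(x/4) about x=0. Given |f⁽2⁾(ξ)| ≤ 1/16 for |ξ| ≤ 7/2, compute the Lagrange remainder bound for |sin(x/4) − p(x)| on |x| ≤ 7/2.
49/128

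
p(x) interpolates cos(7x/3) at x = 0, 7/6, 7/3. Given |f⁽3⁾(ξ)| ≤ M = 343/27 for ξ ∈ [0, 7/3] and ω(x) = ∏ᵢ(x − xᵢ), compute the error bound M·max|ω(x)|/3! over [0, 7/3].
117649*sqrt(3)/157464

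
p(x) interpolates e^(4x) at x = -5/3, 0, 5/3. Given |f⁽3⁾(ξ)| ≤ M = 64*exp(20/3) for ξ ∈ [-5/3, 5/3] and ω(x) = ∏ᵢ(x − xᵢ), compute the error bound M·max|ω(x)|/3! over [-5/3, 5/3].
8000*sqrt(3)*exp(20/3)/729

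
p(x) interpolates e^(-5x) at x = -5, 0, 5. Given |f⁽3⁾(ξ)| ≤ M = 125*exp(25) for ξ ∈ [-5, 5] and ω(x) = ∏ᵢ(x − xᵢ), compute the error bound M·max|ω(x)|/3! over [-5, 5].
15625*sqrt(3)*exp(25)/27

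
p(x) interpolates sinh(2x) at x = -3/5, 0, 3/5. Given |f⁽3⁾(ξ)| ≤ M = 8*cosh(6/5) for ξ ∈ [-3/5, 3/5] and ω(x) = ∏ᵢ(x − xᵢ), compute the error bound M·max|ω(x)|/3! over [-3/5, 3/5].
8*sqrt(3)*cosh(6/5)/125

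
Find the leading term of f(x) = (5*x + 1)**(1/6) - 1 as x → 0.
5*x/6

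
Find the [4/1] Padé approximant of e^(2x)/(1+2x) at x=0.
(106*x**4/135 + 56*x**3/45 + 2*x**2 + 88*x/45 + 1)/(88*x/45 + 1)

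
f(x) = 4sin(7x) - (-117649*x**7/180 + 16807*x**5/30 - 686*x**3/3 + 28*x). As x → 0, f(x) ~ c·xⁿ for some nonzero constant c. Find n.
9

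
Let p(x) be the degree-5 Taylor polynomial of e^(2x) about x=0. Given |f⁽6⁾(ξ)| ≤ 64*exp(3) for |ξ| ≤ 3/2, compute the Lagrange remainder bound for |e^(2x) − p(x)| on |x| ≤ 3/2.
81*exp(3)/80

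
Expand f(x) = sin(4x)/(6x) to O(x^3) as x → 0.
2/3 - 16*x**2/9 + O(x**3)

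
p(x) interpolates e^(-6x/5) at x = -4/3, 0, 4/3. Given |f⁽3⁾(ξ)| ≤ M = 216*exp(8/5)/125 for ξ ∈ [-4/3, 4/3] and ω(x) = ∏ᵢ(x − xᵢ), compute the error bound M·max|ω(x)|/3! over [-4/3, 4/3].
512*sqrt(3)*exp(8/5)/3375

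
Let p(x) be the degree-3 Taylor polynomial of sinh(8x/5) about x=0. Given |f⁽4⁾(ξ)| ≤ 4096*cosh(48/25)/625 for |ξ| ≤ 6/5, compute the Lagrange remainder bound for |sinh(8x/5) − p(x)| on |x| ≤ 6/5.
221184*cosh(48/25)/390625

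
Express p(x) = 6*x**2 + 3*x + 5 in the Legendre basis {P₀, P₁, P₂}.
(7)P₀ + (3)P₁ + (4)P₂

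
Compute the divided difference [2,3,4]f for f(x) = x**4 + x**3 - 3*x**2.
61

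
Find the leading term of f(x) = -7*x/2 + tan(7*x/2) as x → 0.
343*x**3/24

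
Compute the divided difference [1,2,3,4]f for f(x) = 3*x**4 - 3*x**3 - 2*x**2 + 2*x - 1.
27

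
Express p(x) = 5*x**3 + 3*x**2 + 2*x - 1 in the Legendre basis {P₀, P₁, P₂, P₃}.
(5)P₁ + (2)P₂ + (2)P₃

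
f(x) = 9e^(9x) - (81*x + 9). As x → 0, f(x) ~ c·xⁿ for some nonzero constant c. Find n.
2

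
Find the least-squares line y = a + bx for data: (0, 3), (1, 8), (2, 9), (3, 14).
a = 17/5, b = 17/5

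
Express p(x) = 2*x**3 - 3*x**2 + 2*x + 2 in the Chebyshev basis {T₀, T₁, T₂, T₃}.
(1/2)T₀ + (7/2)T₁ + (-3/2)T₂ + (1/2)T₃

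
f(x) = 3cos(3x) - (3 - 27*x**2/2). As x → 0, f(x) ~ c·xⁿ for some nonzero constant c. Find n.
4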